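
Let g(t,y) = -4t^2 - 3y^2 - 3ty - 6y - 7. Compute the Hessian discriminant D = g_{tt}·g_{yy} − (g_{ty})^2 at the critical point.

∂g/∂t = -8t - 3y = 0 and ∂g/∂y = -3t - 6y - 6 = 0, so (t, y) = (6/13, -16/13).
The Hessian has g_{tt} = -8, g_{yy} = -6, g_{ty} = -3, giving D = 39 > 0 with g_{tt} < 0, so the point is a local maximum.
D = (-8)·(-6) − (-3)^2 = 39.

39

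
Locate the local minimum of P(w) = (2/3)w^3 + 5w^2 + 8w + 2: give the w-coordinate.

-1

P'(w) = 2w^2 + 10w + 8 = 0 at w = -4, -1.
P''(w) = 4w + 10. P''(-4) = -6 < 0 ⇒ local maximum; P''(-1) = 6 > 0 ⇒ local minimum.
The local minimum is P(-1) = -5/3.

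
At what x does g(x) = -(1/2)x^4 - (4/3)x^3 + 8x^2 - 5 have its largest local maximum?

-4

Critical points: g'(x) = -2x^3 - 4x^2 + 16x vanishes at x = -4, 0, 2.
Second-derivative test with g''(x) = -6x^2 - 8x + 16: g''(-4) = -48 < 0 ⇒ local maximum; g''(0) = 16 > 0 ⇒ local minimum; g''(2) = -24 < 0 ⇒ local maximum.
Thus g has its largest local maximum at x = -4, with value 241/3.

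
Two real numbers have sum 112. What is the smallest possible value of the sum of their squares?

6272

With a + b = 112, a^2 + b^2 = a^2 + (112 − a)^2.
The derivative 2a − 2(112 − a) = 4a − 224 vanishes at a = 56; second derivative 4 > 0, a minimum.
The minimum is 2·(56)^2 = 6272.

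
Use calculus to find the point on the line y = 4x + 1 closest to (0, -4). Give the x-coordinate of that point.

Minimize D(x)^2 = (x + 0)^2 + (4x + 5)^2.
d/dx[D^2] = 2(x + 0) + 2·4·(4x + 5) = 0 ⇒ x = -20/17.
Then y = -63/17 and the distance is √(25/17) ≈ 1.2127.

-20/17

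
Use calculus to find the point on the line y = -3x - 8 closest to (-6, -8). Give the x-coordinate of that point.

Minimize D(x)^2 = (x + 6)^2 + (-3x)^2.
d/dx[D^2] = 2(x + 6) + 2·(-3)·(-3x) = 0 ⇒ x = -3/5.
Then y = -31/5 and the distance is √(162/5) ≈ 5.6921.

-3/5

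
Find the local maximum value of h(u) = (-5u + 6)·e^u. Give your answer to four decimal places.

6.1070

h'(u) = (-5)·e^u + (-5u + 6)·1·e^u = (-5u + 1)·e^u. Since e^u > 0, the only critical point is u = 1/5.
h''(1/5) has the same sign as -5 < 0, so this is a local maximum.
h(1/5) = (5)·e^(1/5) ≈ 6.1070.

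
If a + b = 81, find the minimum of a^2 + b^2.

6561/2

With a + b = 81, a^2 + b^2 = a^2 + (81 − a)^2.
The derivative 2a − 2(81 − a) = 4a − 162 vanishes at a = 81/2; second derivative 4 > 0, a minimum.
The minimum is 2·(81/2)^2 = 6561/2.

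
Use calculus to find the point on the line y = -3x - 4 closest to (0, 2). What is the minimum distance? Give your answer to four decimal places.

Minimize D(x)^2 = (x + 0)^2 + (-3x - 6)^2.
d/dx[D^2] = 2(x + 0) + 2·(-3)·(-3x - 6) = 0 ⇒ x = -9/5.
Then y = 7/5 and the distance is √(18/5) ≈ 1.8974.

1.8974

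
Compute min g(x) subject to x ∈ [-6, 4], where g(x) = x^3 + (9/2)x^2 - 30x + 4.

Differentiating, g'(x) = 3x^2 + 9x - 30; which vanishes at x = -5 and x = 2.
Evaluating at the critical points and endpoints: g(-6) = 130, g(-5) = 283/2, g(2) = -30, g(4) = 20.
So the minimum is g(2) = -30.

-30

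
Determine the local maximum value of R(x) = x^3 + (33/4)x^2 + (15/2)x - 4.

159/4

R'(x) = 3x^2 + (33/2)x + 15/2 = 0 at x = -5, -1/2.
Since R''(x) = 6x + 33/2, we get R''(-5) = -27/2 < 0 ⇒ local maximum; R''(-1/2) = 27/2 > 0 ⇒ local minimum.
The local maximum is R(-5) = 159/4.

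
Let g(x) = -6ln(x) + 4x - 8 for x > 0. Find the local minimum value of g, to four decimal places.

-4.4328

g'(x) = -6/x + 4 = 0 gives x = 3/2.
g''(x) = 6/x², which is positive for x > 0, so this is a local minimum.
g(3/2) = -6·ln(3/2) + 6 - 8 ≈ -4.4328.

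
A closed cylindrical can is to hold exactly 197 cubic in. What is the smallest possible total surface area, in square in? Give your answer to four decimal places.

With radius r and height h, πr²h = 197 so h = 197/(πr²), and S(r) = 2πr² + 2πrh = 2πr² + 2·197/r.
S'(r) = 4πr − 2·197/r² = 0 ⇒ r³ = 197/(2π), so r ≈ 3.1533 and h = 2r ≈ 6.3066.
S''(r) = 4π + 4·197/r³ > 0, so this is the minimum; S ≈ 187.4241.

187.4241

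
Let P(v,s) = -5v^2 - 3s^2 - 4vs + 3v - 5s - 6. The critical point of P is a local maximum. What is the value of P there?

-13/11

∂P/∂v = -10v - 4s + 3 = 0 and ∂P/∂s = -4v - 6s - 5 = 0, so (v, s) = (19/22, -31/22).
The Hessian has P_{vv} = -10, P_{ss} = -6, P_{vs} = -4, giving D = 44 > 0 with P_{vv} < 0, so the point is a local maximum.
P(19/22, -31/22) = -13/11.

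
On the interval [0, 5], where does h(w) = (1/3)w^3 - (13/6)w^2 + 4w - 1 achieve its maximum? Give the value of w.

The derivative is w^2 - (13/3)w + 4, which vanishes at w = 4/3 and w = 3.
Candidates: h(0) = -1, h(4/3) = 103/81, h(3) = 1/2, h(5) = 13/2.
So the maximum is h(5) = 13/2.

5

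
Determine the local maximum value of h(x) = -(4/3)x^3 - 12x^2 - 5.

-5

h'(x) = -4x^2 - 24x = 0 at x = -6, 0.
Since h''(x) = -8x - 24, we get h''(-6) = 24 > 0 ⇒ local minimum; h''(0) = -24 < 0 ⇒ local maximum.
The local maximum is h(0) = -5.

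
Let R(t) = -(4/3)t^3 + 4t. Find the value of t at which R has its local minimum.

R'(t) = -4t^2 + 4. Setting R'(t) = 0 gives t ∈ {-1, 1}.
Second-derivative test with R''(t) = -8t: R''(-1) = 8 > 0 ⇒ local minimum; R''(1) = -8 < 0 ⇒ local maximum.
The local minimum is R(-1) = -8/3.

-1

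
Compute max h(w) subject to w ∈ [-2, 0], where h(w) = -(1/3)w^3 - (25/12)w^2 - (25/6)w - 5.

-745/324

h'(w) = -w^2 - (25/6)w - 25/6, whose only zero in [-2, 0] is w = -5/3.
Evaluating at the critical points and endpoints: h(-2) = -7/3; h(-5/3) = -745/324; h(0) = -5.
Hence the absolute maximum is -745/324 at w = -5/3.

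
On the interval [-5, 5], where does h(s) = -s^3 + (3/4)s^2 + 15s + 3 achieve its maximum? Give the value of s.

-5

The derivative is -3s^2 + (3/2)s + 15, which vanishes at s = -2 and s = 5/2.
Candidates: h(-5) = 287/4,  h(-2) = -16,  h(5/2) = 473/16,  h(5) = -113/4.
The maximum over the interval is 287/4, attained at s = -5.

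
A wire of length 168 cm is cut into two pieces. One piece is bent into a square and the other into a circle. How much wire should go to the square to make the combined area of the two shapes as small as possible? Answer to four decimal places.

Let x be the length used for the square. Square side x/4; circle radius (168−x)/(2π).
A(x) = (x/4)² + π·((168−x)/(2π))² = x²/16 + (168−x)²/(4π) for 0 ≤ x ≤ 168. A'(x) = x/8 − (168−x)/(2π) = 0 gives x = 4·168/(π+4) ≈ 94.0967.
A'' = 1/8 + 1/(2π) > 0, so this gives the minimum combined area; x ≈ 94.0967 cm to the square.

94.0967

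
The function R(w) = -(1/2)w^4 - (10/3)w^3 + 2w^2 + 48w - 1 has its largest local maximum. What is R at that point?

Critical points: R'(w) = -2w^3 - 10w^2 + 4w + 48 vanishes at w = -4, -3, 2.
R''(w) = -6w^2 - 20w + 4. R''(-4) = -12 < 0 ⇒ local maximum; R''(-3) = 10 > 0 ⇒ local minimum; R''(2) = -60 < 0 ⇒ local maximum.
The largest local maximum is R(2) = 205/3.

205/3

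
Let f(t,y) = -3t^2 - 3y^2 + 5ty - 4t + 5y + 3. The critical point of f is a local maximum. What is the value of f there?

∂f/∂t = -6t + 5y - 4 = 0 and ∂f/∂y = 5t - 6y + 5 = 0, so (t, y) = (1/11, 10/11).
The Hessian has f_{tt} = -6, f_{yy} = -6, f_{ty} = 5, giving D = 11 > 0 with f_{tt} < 0, so the point is a local maximum.
f(1/11, 10/11) = 56/11.

56/11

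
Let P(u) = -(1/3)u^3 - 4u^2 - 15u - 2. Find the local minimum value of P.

Critical points: P'(u) = -u^2 - 8u - 15 vanishes at u = -5, -3.
P''(u) = -2u - 8. P''(-5) = 2 > 0 ⇒ local minimum; P''(-3) = -2 < 0 ⇒ local maximum.
Thus P has its local minimum at u = -5, with value 44/3.

44/3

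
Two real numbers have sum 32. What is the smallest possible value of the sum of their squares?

With a + b = 32, a^2 + b^2 = a^2 + (32 − a)^2.
The derivative 2a − 2(32 − a) = 4a − 64 vanishes at a = 16; second derivative 4 > 0, a minimum.
The minimum is 2·(16)^2 = 512.

512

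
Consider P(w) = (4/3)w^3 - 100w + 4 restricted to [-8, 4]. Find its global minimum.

-932/3

Differentiating, P'(w) = 4w^2 - 100; whose only zero in [-8, 4] is w = -5.
Compare values at every candidate in [-8, 4]: P(-8) = 364/3, P(-5) = 1012/3, P(4) = -932/3.
The minimum over the interval is -932/3, attained at w = 4.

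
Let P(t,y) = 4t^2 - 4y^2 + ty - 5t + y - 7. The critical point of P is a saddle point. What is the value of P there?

-42/5

∂P/∂t = 8t + y - 5 = 0 and ∂P/∂y = t - 8y + 1 = 0, so (t, y) = (3/5, 1/5).
The Hessian has P_{tt} = 8, P_{yy} = -8, P_{ty} = 1, giving D = -65 < 0, so the point is a saddle point.
P(3/5, 1/5) = -42/5.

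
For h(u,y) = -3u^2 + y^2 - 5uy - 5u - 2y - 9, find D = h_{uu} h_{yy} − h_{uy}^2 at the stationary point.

-37

∂h/∂u = -6u - 5y - 5 = 0 and ∂h/∂y = -5u + 2y - 2 = 0, so (u, y) = (-20/37, -13/37).
The Hessian has h_{uu} = -6, h_{yy} = 2, h_{uy} = -5, giving D = -37 < 0, so the point is a saddle point.
D = (-6)·(2) − (-5)^2 = -37.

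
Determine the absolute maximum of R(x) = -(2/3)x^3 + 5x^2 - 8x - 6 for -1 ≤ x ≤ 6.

23/3

Differentiating, R'(x) = -2x^2 + 10x - 8; which vanishes at x = 1 and x = 4.
Candidates: R(-1) = 23/3, R(1) = -29/3, R(4) = -2/3, R(6) = -18.
The maximum over the interval is 23/3, attained at x = -1.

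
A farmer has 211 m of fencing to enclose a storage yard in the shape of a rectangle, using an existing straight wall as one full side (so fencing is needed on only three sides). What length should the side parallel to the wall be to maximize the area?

211/2

Let the sides perpendicular to the wall have length x and the parallel side y, so 2x + y = 211 and the area is A = xy = x(211 − 2x).
A'(x) = 211 − 4x = 0 gives x = 211/4, and A''(x) = −4 < 0 confirms a maximum.
Then y = 211 − 2·211/4 = 211/2 and A = 44521/8.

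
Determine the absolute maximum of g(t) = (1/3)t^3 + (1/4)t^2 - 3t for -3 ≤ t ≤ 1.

g'(t) = t^2 + (1/2)t - 3, whose only zero in [-3, 1] is t = -2.
Evaluating at the critical points and endpoints: g(-3) = 9/4; g(-2) = 13/3; g(1) = -29/12.
The maximum over the interval is 13/3, attained at t = -2.

13/3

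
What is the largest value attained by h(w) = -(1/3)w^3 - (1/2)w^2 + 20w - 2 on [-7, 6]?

Differentiating, h'(w) = -w^2 - w + 20; which vanishes at w = -5 and w = 4.
Evaluating at the critical points and endpoints: h(-7) = -313/6,  h(-5) = -437/6,  h(4) = 146/3,  h(6) = 28.
The maximum over the interval is 146/3, attained at w = 4.

146/3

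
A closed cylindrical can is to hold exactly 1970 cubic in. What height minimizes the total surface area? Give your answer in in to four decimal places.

With radius r and height h, πr²h = 1970 so h = 1970/(πr²), and S(r) = 2πr² + 2πrh = 2πr² + 2·1970/r.
S'(r) = 4πr − 2·1970/r² = 0 ⇒ r³ = 1970/(2π), so r ≈ 6.7935 and h = 2r ≈ 13.5871.
S''(r) = 4π + 4·1970/r³ > 0, so this is the minimum; S ≈ 869.9455.

13.5871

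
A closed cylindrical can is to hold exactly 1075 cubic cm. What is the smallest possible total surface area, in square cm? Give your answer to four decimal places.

580.9252

With radius r and height h, πr²h = 1075 so h = 1075/(πr²), and S(r) = 2πr² + 2πrh = 2πr² + 2·1075/r.
S'(r) = 4πr − 2·1075/r² = 0 ⇒ r³ = 1075/(2π), so r ≈ 5.5515 and h = 2r ≈ 11.1030.
S''(r) = 4π + 4·1075/r³ > 0, so this is the minimum; S ≈ 580.9252.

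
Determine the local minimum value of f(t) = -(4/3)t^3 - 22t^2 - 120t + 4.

f'(t) = -4t^2 - 44t - 120. Setting f'(t) = 0 gives t ∈ {-6, -5}.
f''(t) = -8t - 44. f''(-6) = 4 > 0 ⇒ local minimum; f''(-5) = -4 < 0 ⇒ local maximum.
Thus f has its local minimum at t = -6, with value 220.

220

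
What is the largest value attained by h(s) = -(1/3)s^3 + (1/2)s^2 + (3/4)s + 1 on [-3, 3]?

Differentiating, h'(s) = -s^2 + s + 3/4; which vanishes at s = -1/2 and s = 3/2.
Evaluating at the critical points and endpoints: h(-3) = 49/4; h(-1/2) = 19/24; h(3/2) = 17/8; h(3) = -5/4.
So the maximum is h(-3) = 49/4.

49/4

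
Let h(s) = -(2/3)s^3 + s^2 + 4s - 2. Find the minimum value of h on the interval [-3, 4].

-38/3

The derivative is -2s^2 + 2s + 4, which vanishes at s = -1 and s = 2.
Compare values at every candidate in [-3, 4]: h(-3) = 13, h(-1) = -13/3, h(2) = 14/3, h(4) = -38/3.
So the minimum is h(4) = -38/3.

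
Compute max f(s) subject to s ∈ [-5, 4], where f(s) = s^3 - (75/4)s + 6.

f'(s) = 3s^2 - 75/4, which vanishes at s = -5/2 and s = 5/2.
Candidates: f(-5) = -101/4; f(-5/2) = 149/4; f(5/2) = -101/4; f(4) = -5.
The maximum over the interval is 149/4, attained at s = -5/2.

149/4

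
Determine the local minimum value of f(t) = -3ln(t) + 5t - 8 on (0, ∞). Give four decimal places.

f'(t) = -3/t + 5 = 0 gives t = 3/5.
f''(t) = 3/t², which is positive for t > 0, so this is a local minimum.
f(3/5) = -3·ln(3/5) + 3 - 8 ≈ -3.4675.

-3.4675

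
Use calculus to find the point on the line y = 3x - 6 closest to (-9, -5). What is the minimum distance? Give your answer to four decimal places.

Minimize D(x)^2 = (x + 9)^2 + (3x - 1)^2.
d/dx[D^2] = 2(x + 9) + 2·3·(3x - 1) = 0 ⇒ x = -3/5.
Then y = -39/5 and the distance is √(392/5) ≈ 8.8544.

8.8544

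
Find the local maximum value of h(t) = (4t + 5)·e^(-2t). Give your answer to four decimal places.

h'(t) = 4·e^(-2t) + (4t + 5)·(-2)·e^(-2t) = (-8t - 6)·e^(-2t). Since e^(-2t) > 0, the only critical point is t = -3/4.
h''(-3/4) has the same sign as -8 < 0, so this is a local maximum.
h(-3/4) = (2)·e^(3/2) ≈ 8.9634.

8.9634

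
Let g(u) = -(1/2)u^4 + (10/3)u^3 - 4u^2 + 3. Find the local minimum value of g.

Critical points: g'(u) = -2u^3 + 10u^2 - 8u vanishes at u = 0, 1, 4.
Since g''(u) = -6u^2 + 20u - 8, we get g''(0) = -8 < 0 ⇒ local maximum; g''(1) = 6 > 0 ⇒ local minimum; g''(4) = -24 < 0 ⇒ local maximum.
Thus g has its local minimum at u = 1, with value 11/6.

11/6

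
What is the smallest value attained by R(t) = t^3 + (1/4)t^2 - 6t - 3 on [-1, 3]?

R'(t) = 3t^2 + (1/2)t - 6, whose only zero in [-1, 3] is t = 4/3.
Candidates: R(-1) = 9/4, R(4/3) = -221/27, R(3) = 33/4.
Hence the absolute minimum is -221/27 at t = 4/3.

-221/27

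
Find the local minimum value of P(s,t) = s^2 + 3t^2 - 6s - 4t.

-31/3

∂P/∂s = 2s - 6 = 0 and ∂P/∂t = 6t - 4 = 0, so (s, t) = (3, 2/3).
The Hessian has P_{ss} = 2, P_{tt} = 6, P_{st} = 0, giving D = 12 > 0 with P_{ss} > 0, so the point is a local minimum.
P(3, 2/3) = -31/3.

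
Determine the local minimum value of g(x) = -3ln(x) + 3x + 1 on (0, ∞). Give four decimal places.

g'(x) = -3/x + 3 = 0 gives x = 1.
g''(x) = 3/x², which is positive for x > 0, so this is a local minimum.
g(1) = -3·ln(1) + 3 + 1 ≈ 4.0000.

4.0000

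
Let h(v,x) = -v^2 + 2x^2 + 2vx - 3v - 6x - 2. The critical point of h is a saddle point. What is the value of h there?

-13/2

∂h/∂v = -2v + 2x - 3 = 0 and ∂h/∂x = 2v + 4x - 6 = 0, so (v, x) = (0, 3/2).
The Hessian has h_{vv} = -2, h_{xx} = 4, h_{vx} = 2, giving D = -12 < 0, so the point is a saddle point.
h(0, 3/2) = -13/2.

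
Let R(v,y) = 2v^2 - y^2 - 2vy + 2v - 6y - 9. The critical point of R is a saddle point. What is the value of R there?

-16/3

∂R/∂v = 4v - 2y + 2 = 0 and ∂R/∂y = -2v - 2y - 6 = 0, so (v, y) = (-4/3, -5/3).
The Hessian has R_{vv} = 4, R_{yy} = -2, R_{vy} = -2, giving D = -12 < 0, so the point is a saddle point.
R(-4/3, -5/3) = -16/3.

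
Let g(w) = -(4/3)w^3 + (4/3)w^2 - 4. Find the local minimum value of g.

-4

g'(w) = -4w^2 + (8/3)w. Setting g'(w) = 0 gives w ∈ {0, 2/3}.
g''(w) = -8w + 8/3. g''(0) = 8/3 > 0 ⇒ local minimum; g''(2/3) = -8/3 < 0 ⇒ local maximum.
So the local minimum value is g(0) = -4.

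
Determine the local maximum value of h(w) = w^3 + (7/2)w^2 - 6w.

45/2

Critical points: h'(w) = 3w^2 + 7w - 6 vanishes at w = -3, 2/3.
h''(w) = 6w + 7. h''(-3) = -11 < 0 ⇒ local maximum; h''(2/3) = 11 > 0 ⇒ local minimum.
So the local maximum value is h(-3) = 45/2.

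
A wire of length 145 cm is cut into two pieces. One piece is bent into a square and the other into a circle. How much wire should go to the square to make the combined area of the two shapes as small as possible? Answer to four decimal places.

Let x be the length used for the square. Square side x/4; circle radius (145−x)/(2π).
A(x) = (x/4)² + π·((145−x)/(2π))² = x²/16 + (145−x)²/(4π) for 0 ≤ x ≤ 145. A'(x) = x/8 − (145−x)/(2π) = 0 gives x = 4·145/(π+4) ≈ 81.2144.
A'' = 1/8 + 1/(2π) > 0, so this gives the minimum combined area; x ≈ 81.2144 cm to the square.

81.2144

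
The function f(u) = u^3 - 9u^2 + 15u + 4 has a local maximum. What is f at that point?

f'(u) = 3u^2 - 18u + 15. Setting f'(u) = 0 gives u ∈ {1, 5}.
Second-derivative test with f''(u) = 6u - 18: f''(1) = -12 < 0 ⇒ local maximum; f''(5) = 12 > 0 ⇒ local minimum.
So the local maximum value is f(1) = 11.

11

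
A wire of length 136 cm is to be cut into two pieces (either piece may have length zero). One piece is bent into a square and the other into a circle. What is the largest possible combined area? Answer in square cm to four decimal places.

Let x be the length used for the square. Square side x/4; circle radius (136−x)/(2π).
A(x) = (x/4)² + π·((136−x)/(2π))² = x²/16 + (136−x)²/(4π) for 0 ≤ x ≤ 136. A'(x) = x/8 − (136−x)/(2π) = 0 gives x = 4·136/(π+4) ≈ 76.1735.
A'' > 0, so the interior critical point is a minimum; the maximum is at an endpoint. A(0) = 1471.8649 and A(136) = 1156.0000, so the largest area is 1471.8649.

1471.8649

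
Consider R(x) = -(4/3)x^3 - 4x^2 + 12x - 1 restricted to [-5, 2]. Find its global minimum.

R'(x) = -4x^2 - 8x + 12, which vanishes at x = -3 and x = 1.
Evaluating at the critical points and endpoints: R(-5) = 17/3,  R(-3) = -37,  R(1) = 17/3,  R(2) = -11/3.
Hence the absolute minimum is -37 at x = -3.

-37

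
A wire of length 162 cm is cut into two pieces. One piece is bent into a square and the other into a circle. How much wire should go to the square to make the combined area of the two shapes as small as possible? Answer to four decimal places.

Let x be the length used for the square. Square side x/4; circle radius (162−x)/(2π).
A(x) = (x/4)² + π·((162−x)/(2π))² = x²/16 + (162−x)²/(4π) for 0 ≤ x ≤ 162. A'(x) = x/8 − (162−x)/(2π) = 0 gives x = 4·162/(π+4) ≈ 90.7361.
A'' = 1/8 + 1/(2π) > 0, so this gives the minimum combined area; x ≈ 90.7361 cm to the square.

90.7361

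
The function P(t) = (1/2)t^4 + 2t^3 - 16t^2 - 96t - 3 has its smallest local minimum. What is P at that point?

-387

Critical points: P'(t) = 2t^3 + 6t^2 - 32t - 96 vanishes at t = -4, -3, 4.
P''(t) = 6t^2 + 12t - 32. P''(-4) = 16 > 0 ⇒ local minimum; P''(-3) = -14 < 0 ⇒ local maximum; P''(4) = 112 > 0 ⇒ local minimum.
So the smallest local minimum value is P(4) = -387.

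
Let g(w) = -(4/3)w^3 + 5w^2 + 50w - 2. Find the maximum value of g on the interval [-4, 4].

Differentiating, g'(w) = -4w^2 + 10w + 50; whose only zero in [-4, 4] is w = -5/2.
Evaluating at the critical points and endpoints: g(-4) = -110/3, g(-5/2) = -899/12, g(4) = 578/3.
So the maximum is g(4) = 578/3.

578/3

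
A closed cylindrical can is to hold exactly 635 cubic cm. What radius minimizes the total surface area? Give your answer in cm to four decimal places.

4.6580

With radius r and height h, πr²h = 635 so h = 635/(πr²), and S(r) = 2πr² + 2πrh = 2πr² + 2·635/r.
S'(r) = 4πr − 2·635/r² = 0 ⇒ r³ = 635/(2π), so r ≈ 4.6580 and h = 2r ≈ 9.3160.
S''(r) = 4π + 4·635/r³ > 0, so this is the minimum; S ≈ 408.9753.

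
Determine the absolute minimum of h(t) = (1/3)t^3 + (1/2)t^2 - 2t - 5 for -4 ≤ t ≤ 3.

Differentiating, h'(t) = t^2 + t - 2; which vanishes at t = -2 and t = 1.
Candidates: h(-4) = -31/3, h(-2) = -5/3, h(1) = -37/6, h(3) = 5/2.
The minimum over the interval is -31/3, attained at t = -4.

-31/3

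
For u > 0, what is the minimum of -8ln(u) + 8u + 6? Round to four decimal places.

P'(u) = -8/u + 8 = 0 gives u = 1.
P''(u) = 8/u², which is positive for u > 0, so this is a local minimum.
P(1) = -8·ln(1) + 8 + 6 ≈ 14.0000.

14.0000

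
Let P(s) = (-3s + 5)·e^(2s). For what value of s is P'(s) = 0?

7/6

By the product rule, P'(s) = (-6s + 7)·e^(2s). Since e^(2s) > 0, the only critical point is s = 7/6.
P''(7/6) has the same sign as -6 < 0, so this is a local maximum.
P(7/6) = (3/2)·e^(7/3) ≈ 15.4684.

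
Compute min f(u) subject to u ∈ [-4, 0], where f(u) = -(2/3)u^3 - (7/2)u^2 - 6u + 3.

3

The derivative is -2u^2 - 7u - 6, which vanishes at u = -2 and u = -3/2.
Compare values at every candidate in [-4, 0]: f(-4) = 41/3,  f(-2) = 19/3,  f(-3/2) = 51/8,  f(0) = 3.
Hence the absolute minimum is 3 at u = 0.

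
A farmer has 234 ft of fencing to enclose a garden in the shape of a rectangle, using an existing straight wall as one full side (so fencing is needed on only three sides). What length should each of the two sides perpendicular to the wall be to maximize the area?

Let the sides perpendicular to the wall have length x and the parallel side y, so 2x + y = 234 and the area is A = xy = x(234 − 2x).
A'(x) = 234 − 4x = 0 gives x = 117/2, and A''(x) = −4 < 0 confirms a maximum.
Then y = 234 − 2·117/2 = 117 and A = 13689/2.

117/2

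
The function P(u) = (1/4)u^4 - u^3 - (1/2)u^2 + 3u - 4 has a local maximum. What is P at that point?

-9/4

P'(u) = u^3 - 3u^2 - u + 3. Setting P'(u) = 0 gives u ∈ {-1, 1, 3}.
Second-derivative test with P''(u) = 3u^2 - 6u - 1: P''(-1) = 8 > 0 ⇒ local minimum; P''(1) = -4 < 0 ⇒ local maximum; P''(3) = 8 > 0 ⇒ local minimum.
Thus P has its local maximum at u = 1, with value -9/4.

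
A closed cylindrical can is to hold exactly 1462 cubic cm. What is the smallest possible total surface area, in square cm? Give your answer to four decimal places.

713.0929

With radius r and height h, πr²h = 1462 so h = 1462/(πr²), and S(r) = 2πr² + 2πrh = 2πr² + 2·1462/r.
S'(r) = 4πr − 2·1462/r² = 0 ⇒ r³ = 1462/(2π), so r ≈ 6.1507 and h = 2r ≈ 12.3013.
S''(r) = 4π + 4·1462/r³ > 0, so this is the minimum; S ≈ 713.0929.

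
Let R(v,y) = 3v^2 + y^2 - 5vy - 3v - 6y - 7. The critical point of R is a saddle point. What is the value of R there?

116/13

∂R/∂v = 6v - 5y - 3 = 0 and ∂R/∂y = -5v + 2y - 6 = 0, so (v, y) = (-36/13, -51/13).
The Hessian has R_{vv} = 6, R_{yy} = 2, R_{vy} = -5, giving D = -13 < 0, so the point is a saddle point.
R(-36/13, -51/13) = 116/13.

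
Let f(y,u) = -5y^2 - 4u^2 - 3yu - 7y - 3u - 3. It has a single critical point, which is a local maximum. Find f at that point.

-35/71

∂f/∂y = -10y - 3u - 7 = 0 and ∂f/∂u = -3y - 8u - 3 = 0, so (y, u) = (-47/71, -9/71).
The Hessian has f_{yy} = -10, f_{uu} = -8, f_{yu} = -3, giving D = 71 > 0 with f_{yy} < 0, so the point is a local maximum.
f(-47/71, -9/71) = -35/71.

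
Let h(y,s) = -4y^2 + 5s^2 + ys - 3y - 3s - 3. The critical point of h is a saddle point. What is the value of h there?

-3

∂h/∂y = -8y + s - 3 = 0 and ∂h/∂s = y + 10s - 3 = 0, so (y, s) = (-1/3, 1/3).
The Hessian has h_{yy} = -8, h_{ss} = 10, h_{ys} = 1, giving D = -81 < 0, so the point is a saddle point.
h(-1/3, 1/3) = -3.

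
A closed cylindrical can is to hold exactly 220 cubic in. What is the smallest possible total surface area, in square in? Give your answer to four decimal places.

201.7420

With radius r and height h, πr²h = 220 so h = 220/(πr²), and S(r) = 2πr² + 2πrh = 2πr² + 2·220/r.
S'(r) = 4πr − 2·220/r² = 0 ⇒ r³ = 220/(2π), so r ≈ 3.2715 and h = 2r ≈ 6.5430.
S''(r) = 4π + 4·220/r³ > 0, so this is the minimum; S ≈ 201.7420.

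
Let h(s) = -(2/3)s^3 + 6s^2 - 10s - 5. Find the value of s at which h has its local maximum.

5

h'(s) = -2s^2 + 12s - 10 = 0 at s = 1, 5.
Since h''(s) = -4s + 12, we get h''(1) = 8 > 0 ⇒ local minimum; h''(5) = -8 < 0 ⇒ local maximum.
So the local maximum value is h(5) = 35/3.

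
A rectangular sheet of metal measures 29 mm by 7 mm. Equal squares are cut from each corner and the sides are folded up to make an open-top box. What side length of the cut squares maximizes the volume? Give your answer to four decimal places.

With cut size x, the volume is V(x) = x(29 − 2x)(7 − 2x) for 0 < x < 3.5.
V'(x) = 12x^2 − 144x + 203. Setting V'(x) = 0 gives x ≈ 1.6316 (the root in (0, 3.5)).
V''(x) = 24x − 144 is negative there, so this is the maximum; V ≈ 156.9163.

1.6316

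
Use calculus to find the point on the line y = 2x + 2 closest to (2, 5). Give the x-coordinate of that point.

Minimize D(x)^2 = (x - 2)^2 + (2x - 3)^2.
d/dx[D^2] = 2(x - 2) + 2·2·(2x - 3) = 0 ⇒ x = 8/5.
Then y = 26/5 and the distance is √(1/5) ≈ 0.4472.

8/5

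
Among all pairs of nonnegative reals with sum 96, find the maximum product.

2304

With x + y = 96, the product is P(x) = x(96 − x).
P'(x) = 96 − 2x = 0 gives x = 48; P'' = −2 < 0, so this is the maximum.
P = 48·48 = 2304.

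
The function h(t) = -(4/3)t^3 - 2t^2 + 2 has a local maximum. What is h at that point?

2

h'(t) = -4t^2 - 4t. Setting h'(t) = 0 gives t ∈ {-1, 0}.
Since h''(t) = -8t - 4, we get h''(-1) = 4 > 0 ⇒ local minimum; h''(0) = -4 < 0 ⇒ local maximum.
Thus h has its local maximum at t = 0, with value 2.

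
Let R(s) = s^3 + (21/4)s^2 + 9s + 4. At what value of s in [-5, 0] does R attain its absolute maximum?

Differentiating, R'(s) = 3s^2 + (21/2)s + 9; which vanishes at s = -2 and s = -3/2.
Candidates: R(-5) = -139/4, R(-2) = -1, R(-3/2) = -17/16, R(0) = 4.
So the maximum is R(0) = 4.

0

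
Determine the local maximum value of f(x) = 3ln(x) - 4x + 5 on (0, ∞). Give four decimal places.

f'(x) = 3/x − 4 = 0 gives x = 3/4.
f''(x) = -3/x², which is negative for x > 0, so this is a local maximum.
f(3/4) = 3·ln(3/4) - 3 + 5 ≈ 1.1370.

1.1370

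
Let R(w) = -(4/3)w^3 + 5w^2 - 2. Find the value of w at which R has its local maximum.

Critical points: R'(w) = -4w^2 + 10w vanishes at w = 0, 5/2.
Second-derivative test with R''(w) = -8w + 10: R''(0) = 10 > 0 ⇒ local minimum; R''(5/2) = -10 < 0 ⇒ local maximum.
So the local maximum value is R(5/2) = 101/12.

5/2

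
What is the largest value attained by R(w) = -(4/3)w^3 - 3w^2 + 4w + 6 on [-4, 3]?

82/3

R'(w) = -4w^2 - 6w + 4, which vanishes at w = -2 and w = 1/2.
Compare values at every candidate in [-4, 3]: R(-4) = 82/3; R(-2) = -10/3; R(1/2) = 85/12; R(3) = -45.
The maximum over the interval is 82/3, attained at w = -4.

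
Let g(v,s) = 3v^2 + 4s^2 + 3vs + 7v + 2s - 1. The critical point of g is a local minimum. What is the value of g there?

∂g/∂v = 6v + 3s + 7 = 0 and ∂g/∂s = 3v + 8s + 2 = 0, so (v, s) = (-50/39, 3/13).
The Hessian has g_{vv} = 6, g_{ss} = 8, g_{vs} = 3, giving D = 39 > 0 with g_{vv} > 0, so the point is a local minimum.
g(-50/39, 3/13) = -205/39.

-205/39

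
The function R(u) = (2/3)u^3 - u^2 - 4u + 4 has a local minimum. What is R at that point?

Critical points: R'(u) = 2u^2 - 2u - 4 vanishes at u = -1, 2.
Second-derivative test with R''(u) = 4u - 2: R''(-1) = -6 < 0 ⇒ local maximum; R''(2) = 6 > 0 ⇒ local minimum.
So the local minimum value is R(2) = -8/3.

-8/3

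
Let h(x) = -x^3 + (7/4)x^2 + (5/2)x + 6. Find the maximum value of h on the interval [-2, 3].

16

Differentiating, h'(x) = -3x^2 + (7/2)x + 5/2; which vanishes at x = -1/2 and x = 5/3.
Compare values at every candidate in [-2, 3]: h(-2) = 16,  h(-1/2) = 85/16,  h(5/3) = 1123/108,  h(3) = 9/4.
The maximum over the interval is 16, attained at x = -2.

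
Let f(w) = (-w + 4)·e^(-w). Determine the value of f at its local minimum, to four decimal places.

By the product rule, f'(w) = (w - 5)·e^(-w). Since e^(-w) > 0, the only critical point is w = 5.
f''(5) has the same sign as 1 > 0, so this is a local minimum.
f(5) = (-1)·e^(-5) ≈ -0.0067.

-0.0067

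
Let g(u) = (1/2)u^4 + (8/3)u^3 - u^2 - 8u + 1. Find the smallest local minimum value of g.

g'(u) = 2u^3 + 8u^2 - 2u - 8 = 0 at u = -4, -1, 1.
Second-derivative test with g''(u) = 6u^2 + 16u - 2: g''(-4) = 30 > 0 ⇒ local minimum; g''(-1) = -12 < 0 ⇒ local maximum; g''(1) = 20 > 0 ⇒ local minimum.
So the smallest local minimum value is g(-4) = -77/3.

-77/3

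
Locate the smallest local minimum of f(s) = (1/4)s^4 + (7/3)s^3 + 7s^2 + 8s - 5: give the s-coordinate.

Critical points: f'(s) = s^3 + 7s^2 + 14s + 8 vanishes at s = -4, -2, -1.
Since f''(s) = 3s^2 + 14s + 14, we get f''(-4) = 6 > 0 ⇒ local minimum; f''(-2) = -2 < 0 ⇒ local maximum; f''(-1) = 3 > 0 ⇒ local minimum.
The smallest local minimum is f(-4) = -31/3.

-4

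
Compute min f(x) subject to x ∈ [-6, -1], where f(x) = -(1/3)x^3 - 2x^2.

f'(x) = -x^2 - 4x, whose only zero in [-6, -1] is x = -4.
Evaluating at the critical points and endpoints: f(-6) = 0; f(-4) = -32/3; f(-1) = -5/3.
Hence the absolute minimum is -32/3 at x = -4.

-32/3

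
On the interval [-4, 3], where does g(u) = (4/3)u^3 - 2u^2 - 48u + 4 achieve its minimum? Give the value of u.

Differentiating, g'(u) = 4u^2 - 4u - 48; whose only zero in [-4, 3] is u = -3.
Candidates: g(-4) = 236/3,  g(-3) = 94,  g(3) = -122.
So the minimum is g(3) = -122.

3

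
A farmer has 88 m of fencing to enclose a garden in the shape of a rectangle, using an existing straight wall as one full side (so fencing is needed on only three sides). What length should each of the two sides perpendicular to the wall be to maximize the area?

22

Let the sides perpendicular to the wall have length x and the parallel side y, so 2x + y = 88 and the area is A = xy = x(88 − 2x).
A'(x) = 88 − 4x = 0 gives x = 22, and A''(x) = −4 < 0 confirms a maximum.
Then y = 88 − 2·22 = 44 and A = 968.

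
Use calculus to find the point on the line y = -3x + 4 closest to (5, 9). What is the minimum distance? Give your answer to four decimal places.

Minimize D(x)^2 = (x - 5)^2 + (-3x - 5)^2.
d/dx[D^2] = 2(x - 5) + 2·(-3)·(-3x - 5) = 0 ⇒ x = -1.
Then y = 7 and the distance is √(40) ≈ 6.3246.

6.3246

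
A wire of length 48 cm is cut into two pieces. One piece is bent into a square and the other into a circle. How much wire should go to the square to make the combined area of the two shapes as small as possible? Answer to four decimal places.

Let x be the length used for the square. Square side x/4; circle radius (48−x)/(2π).
A(x) = (x/4)² + π·((48−x)/(2π))² = x²/16 + (48−x)²/(4π) for 0 ≤ x ≤ 48. A'(x) = x/8 − (48−x)/(2π) = 0 gives x = 4·48/(π+4) ≈ 26.8848.
A'' = 1/8 + 1/(2π) > 0, so this gives the minimum combined area; x ≈ 26.8848 cm to the square.

26.8848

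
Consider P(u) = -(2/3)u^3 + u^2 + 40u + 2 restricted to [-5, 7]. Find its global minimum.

-298/3

The derivative is -2u^2 + 2u + 40, which vanishes at u = -4 and u = 5.
Evaluating at the critical points and endpoints: P(-5) = -269/3,  P(-4) = -298/3,  P(5) = 431/3,  P(7) = 307/3.
The minimum over the interval is -298/3, attained at u = -4.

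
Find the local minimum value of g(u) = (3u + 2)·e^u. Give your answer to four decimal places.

By the product rule, g'(u) = (3u + 5)·e^u. Since e^u > 0, the only critical point is u = -5/3.
g''(-5/3) has the same sign as 3 > 0, so this is a local minimum.
g(-5/3) = (-3)·e^(-5/3) ≈ -0.5666.

-0.5666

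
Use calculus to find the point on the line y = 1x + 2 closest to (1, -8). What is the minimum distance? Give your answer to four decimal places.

Minimize D(x)^2 = (x - 1)^2 + (x + 10)^2.
d/dx[D^2] = 2(x - 1) + 2·1·(x + 10) = 0 ⇒ x = -9/2.
Then y = -5/2 and the distance is √(121/2) ≈ 7.7782.

7.7782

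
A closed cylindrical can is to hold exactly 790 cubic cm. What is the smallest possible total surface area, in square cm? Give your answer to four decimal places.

With radius r and height h, πr²h = 790 so h = 790/(πr²), and S(r) = 2πr² + 2πrh = 2πr² + 2·790/r.
S'(r) = 4πr − 2·790/r² = 0 ⇒ r³ = 790/(2π), so r ≈ 5.0097 and h = 2r ≈ 10.0195.
S''(r) = 4π + 4·790/r³ > 0, so this is the minimum; S ≈ 473.0778.

473.0778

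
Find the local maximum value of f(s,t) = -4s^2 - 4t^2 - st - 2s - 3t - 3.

∂f/∂s = -8s - t - 2 = 0 and ∂f/∂t = -s - 8t - 3 = 0, so (s, t) = (-13/63, -22/63).
The Hessian has f_{ss} = -8, f_{tt} = -8, f_{st} = -1, giving D = 63 > 0 with f_{ss} < 0, so the point is a local maximum.
f(-13/63, -22/63) = -143/63.

-143/63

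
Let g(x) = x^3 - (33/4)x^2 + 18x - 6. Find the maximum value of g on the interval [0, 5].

The derivative is 3x^2 - (33/2)x + 18, which vanishes at x = 3/2 and x = 4.
Evaluating at the critical points and endpoints: g(0) = -6; g(3/2) = 93/16; g(4) = -2; g(5) = 11/4.
So the maximum is g(3/2) = 93/16.

93/16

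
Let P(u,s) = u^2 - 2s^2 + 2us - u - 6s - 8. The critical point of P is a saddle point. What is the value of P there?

-37/6

∂P/∂u = 2u + 2s - 1 = 0 and ∂P/∂s = 2u - 4s - 6 = 0, so (u, s) = (4/3, -5/6).
The Hessian has P_{uu} = 2, P_{ss} = -4, P_{us} = 2, giving D = -12 < 0, so the point is a saddle point.
P(4/3, -5/6) = -37/6.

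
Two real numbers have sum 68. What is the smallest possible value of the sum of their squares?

2312

With a + b = 68, a^2 + b^2 = a^2 + (68 − a)^2.
The derivative 2a − 2(68 − a) = 4a − 136 vanishes at a = 34; second derivative 4 > 0, a minimum.
The minimum is 2·(34)^2 = 2312.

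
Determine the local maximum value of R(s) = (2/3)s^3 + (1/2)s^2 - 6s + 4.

38/3

R'(s) = 2s^2 + s - 6 = 0 at s = -2, 3/2.
R''(s) = 4s + 1. R''(-2) = -7 < 0 ⇒ local maximum; R''(3/2) = 7 > 0 ⇒ local minimum.
Thus R has its local maximum at s = -2, with value 38/3.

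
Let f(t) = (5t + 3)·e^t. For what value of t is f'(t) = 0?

-8/5

f'(t) = 5·e^t + (5t + 3)·1·e^t = (5t + 8)·e^t. Since e^t > 0, the only critical point is t = -8/5.
f''(-8/5) has the same sign as 5 > 0, so this is a local minimum.
f(-8/5) = (-5)·e^(-8/5) ≈ -1.0095.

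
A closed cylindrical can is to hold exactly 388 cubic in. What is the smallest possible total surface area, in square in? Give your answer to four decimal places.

With radius r and height h, πr²h = 388 so h = 388/(πr²), and S(r) = 2πr² + 2πrh = 2πr² + 2·388/r.
S'(r) = 4πr − 2·388/r² = 0 ⇒ r³ = 388/(2π), so r ≈ 3.9526 and h = 2r ≈ 7.9052.
S''(r) = 4π + 4·388/r³ > 0, so this is the minimum; S ≈ 294.4890.

294.4890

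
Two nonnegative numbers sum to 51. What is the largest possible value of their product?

2601/4

With x + y = 51, the product is P(x) = x(51 − x).
P'(x) = 51 − 2x = 0 gives x = 51/2; P'' = −2 < 0, so this is the maximum.
P = 51/2·51/2 = 2601/4.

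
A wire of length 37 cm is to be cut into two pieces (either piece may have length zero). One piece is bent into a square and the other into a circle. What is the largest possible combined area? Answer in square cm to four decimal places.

Let x be the length used for the square. Square side x/4; circle radius (37−x)/(2π).
A(x) = (x/4)² + π·((37−x)/(2π))² = x²/16 + (37−x)²/(4π) for 0 ≤ x ≤ 37. A'(x) = x/8 − (37−x)/(2π) = 0 gives x = 4·37/(π+4) ≈ 20.7237.
A'' > 0, so the interior critical point is a minimum; the maximum is at an endpoint. A(0) = 108.9416 and A(37) = 85.5625, so the largest area is 108.9416.

108.9416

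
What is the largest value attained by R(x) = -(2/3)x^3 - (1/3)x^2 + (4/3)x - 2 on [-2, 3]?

R'(x) = -2x^2 - (2/3)x + 4/3, which vanishes at x = -1 and x = 2/3.
Evaluating at the critical points and endpoints: R(-2) = -2/3; R(-1) = -3; R(2/3) = -118/81; R(3) = -19.
Hence the absolute maximum is -2/3 at x = -2.

-2/3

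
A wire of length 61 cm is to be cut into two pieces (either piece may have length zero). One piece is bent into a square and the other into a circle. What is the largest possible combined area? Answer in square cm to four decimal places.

296.1078

Let x be the length used for the square. Square side x/4; circle radius (61−x)/(2π).
A(x) = (x/4)² + π·((61−x)/(2π))² = x²/16 + (61−x)²/(4π) for 0 ≤ x ≤ 61. A'(x) = x/8 − (61−x)/(2π) = 0 gives x = 4·61/(π+4) ≈ 34.1660.
A'' > 0, so the interior critical point is a minimum; the maximum is at an endpoint. A(0) = 296.1078 and A(61) = 232.5625, so the largest area is 296.1078.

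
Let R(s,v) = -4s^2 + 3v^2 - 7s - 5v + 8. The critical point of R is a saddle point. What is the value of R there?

431/48

∂R/∂s = -8s - 7 = 0 and ∂R/∂v = 6v - 5 = 0, so (s, v) = (-7/8, 5/6).
The Hessian has R_{ss} = -8, R_{vv} = 6, R_{sv} = 0, giving D = -48 < 0, so the point is a saddle point.
R(-7/8, 5/6) = 431/48.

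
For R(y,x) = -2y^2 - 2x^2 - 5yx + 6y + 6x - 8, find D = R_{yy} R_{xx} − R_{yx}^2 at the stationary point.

-9

∂R/∂y = -4y - 5x + 6 = 0 and ∂R/∂x = -5y - 4x + 6 = 0, so (y, x) = (2/3, 2/3).
The Hessian has R_{yy} = -4, R_{xx} = -4, R_{yx} = -5, giving D = -9 < 0, so the point is a saddle point.
D = (-4)·(-4) − (-5)^2 = -9.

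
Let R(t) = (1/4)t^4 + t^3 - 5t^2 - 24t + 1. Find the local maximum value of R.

25

R'(t) = t^3 + 3t^2 - 10t - 24 = 0 at t = -4, -2, 3.
Since R''(t) = 3t^2 + 6t - 10, we get R''(-4) = 14 > 0 ⇒ local minimum; R''(-2) = -10 < 0 ⇒ local maximum; R''(3) = 35 > 0 ⇒ local minimum.
The local maximum is R(-2) = 25.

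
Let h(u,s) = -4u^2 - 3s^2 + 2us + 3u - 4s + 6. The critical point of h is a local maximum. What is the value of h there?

∂h/∂u = -8u + 2s + 3 = 0 and ∂h/∂s = 2u - 6s - 4 = 0, so (u, s) = (5/22, -13/22).
The Hessian has h_{uu} = -8, h_{ss} = -6, h_{us} = 2, giving D = 44 > 0 with h_{uu} < 0, so the point is a local maximum.
h(5/22, -13/22) = 331/44.

331/44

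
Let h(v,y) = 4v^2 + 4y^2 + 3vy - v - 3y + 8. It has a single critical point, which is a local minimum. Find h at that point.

409/55

∂h/∂v = 8v + 3y - 1 = 0 and ∂h/∂y = 3v + 8y - 3 = 0, so (v, y) = (-1/55, 21/55).
The Hessian has h_{vv} = 8, h_{yy} = 8, h_{vy} = 3, giving D = 55 > 0 with h_{vv} > 0, so the point is a local minimum.
h(-1/55, 21/55) = 409/55.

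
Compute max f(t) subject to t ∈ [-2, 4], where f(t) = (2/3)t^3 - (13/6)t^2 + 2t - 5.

11

f'(t) = 2t^2 - (13/3)t + 2, which vanishes at t = 2/3 and t = 3/2.
Evaluating at the critical points and endpoints: f(-2) = -23, f(2/3) = -359/81, f(3/2) = -37/8, f(4) = 11.
Hence the absolute maximum is 11 at t = 4.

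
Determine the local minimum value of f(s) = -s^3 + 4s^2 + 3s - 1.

f'(s) = -3s^2 + 8s + 3 = 0 at s = -1/3, 3.
f''(s) = -6s + 8. f''(-1/3) = 10 > 0 ⇒ local minimum; f''(3) = -10 < 0 ⇒ local maximum.
Thus f has its local minimum at s = -1/3, with value -41/27.

-41/27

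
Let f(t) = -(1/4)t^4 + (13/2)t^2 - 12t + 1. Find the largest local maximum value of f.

f'(t) = -t^3 + 13t - 12 = 0 at t = -4, 1, 3.
Second-derivative test with f''(t) = -3t^2 + 13: f''(-4) = -35 < 0 ⇒ local maximum; f''(1) = 10 > 0 ⇒ local minimum; f''(3) = -14 < 0 ⇒ local maximum.
The largest local maximum is f(-4) = 89.

89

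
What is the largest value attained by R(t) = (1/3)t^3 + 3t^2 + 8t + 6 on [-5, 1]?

52/3

R'(t) = t^2 + 6t + 8, which vanishes at t = -4 and t = -2.
Candidates: R(-5) = -2/3; R(-4) = 2/3; R(-2) = -2/3; R(1) = 52/3.
So the maximum is R(1) = 52/3.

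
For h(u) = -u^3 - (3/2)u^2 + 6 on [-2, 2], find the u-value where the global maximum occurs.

The derivative is -3u^2 - 3u, which vanishes at u = -1 and u = 0.
Compare values at every candidate in [-2, 2]: h(-2) = 8, h(-1) = 11/2, h(0) = 6, h(2) = -8.
The maximum over the interval is 8, attained at u = -2.

-2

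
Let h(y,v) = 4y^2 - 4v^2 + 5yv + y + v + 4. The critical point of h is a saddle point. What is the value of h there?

351/89

∂h/∂y = 8y + 5v + 1 = 0 and ∂h/∂v = 5y - 8v + 1 = 0, so (y, v) = (-13/89, 3/89).
The Hessian has h_{yy} = 8, h_{vv} = -8, h_{yv} = 5, giving D = -89 < 0, so the point is a saddle point.
h(-13/89, 3/89) = 351/89.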